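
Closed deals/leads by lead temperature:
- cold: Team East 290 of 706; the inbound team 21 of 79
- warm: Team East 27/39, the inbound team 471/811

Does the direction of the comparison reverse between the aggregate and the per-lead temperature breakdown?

Cold: Team East 290/706 = 41.1%, the inbound team 21/79 = 26.6% → Team East
Warm: Team East 27/39 = 69.2%, the inbound team 471/811 = 58.1% → Team East
Overall: Team East 317/745 = 42.6%, the inbound team 492/890 = 55.3% → the inbound team
Team East wins each lead group but the inbound team wins overall — the comparison reverses. Team East's leads skew toward cold, which has a lower base rate.

Yes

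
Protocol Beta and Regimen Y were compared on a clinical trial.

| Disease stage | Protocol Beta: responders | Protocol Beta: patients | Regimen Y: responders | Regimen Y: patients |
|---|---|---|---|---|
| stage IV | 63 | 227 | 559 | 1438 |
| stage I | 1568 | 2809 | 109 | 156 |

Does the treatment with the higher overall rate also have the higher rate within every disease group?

No

Stage IV: Protocol Beta 63/227 = 27.8%, Regimen Y 559/1438 = 38.9% → Regimen Y
Stage I: Protocol Beta 1568/2809 = 55.8%, Regimen Y 109/156 = 69.9% → Regimen Y
Overall: Protocol Beta 1631/3036 = 53.7%, Regimen Y 668/1594 = 41.9% → Protocol Beta
Regimen Y wins each disease group but Protocol Beta wins overall — the comparison reverses. Regimen Y's patients skew toward stage IV, which has a lower base rate.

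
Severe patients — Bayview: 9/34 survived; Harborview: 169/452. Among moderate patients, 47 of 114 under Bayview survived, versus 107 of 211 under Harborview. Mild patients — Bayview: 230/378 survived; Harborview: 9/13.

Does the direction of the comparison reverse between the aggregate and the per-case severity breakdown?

Severe: Bayview 9/34 = 26.5%, Harborview 169/452 = 37.4% → Harborview
Moderate: Bayview 47/114 = 41.2%, Harborview 107/211 = 50.7% → Harborview
Mild: Bayview 230/378 = 60.8%, Harborview 9/13 = 69.2% → Harborview
Overall: Bayview 286/526 = 54.4%, Harborview 285/676 = 42.2% → Bayview
Harborview wins each case group but Bayview wins overall — the comparison reverses. Harborview's patients skew toward severe, which has a lower base rate.

Yes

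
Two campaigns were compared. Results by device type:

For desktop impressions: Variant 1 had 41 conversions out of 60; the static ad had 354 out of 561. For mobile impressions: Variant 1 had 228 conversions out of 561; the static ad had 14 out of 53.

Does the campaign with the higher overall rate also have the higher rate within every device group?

No

Desktop: Variant 1 41/60 = 68.3%, the static ad 354/561 = 63.1% → Variant 1
Mobile: Variant 1 228/561 = 40.6%, the static ad 14/53 = 26.4% → Variant 1
Overall: Variant 1 269/621 = 43.3%, the static ad 368/614 = 59.9% → the static ad
Variant 1 wins each device group but the static ad wins overall — the comparison reverses. Variant 1's impressions skew toward mobile, which has a lower base rate.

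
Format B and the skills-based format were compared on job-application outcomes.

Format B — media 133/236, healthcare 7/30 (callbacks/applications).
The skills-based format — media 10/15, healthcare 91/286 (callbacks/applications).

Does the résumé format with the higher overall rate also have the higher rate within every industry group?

No

Media: Format B 133/236 = 56.4%, the skills-based format 10/15 = 66.7% → the skills-based format
Healthcare: Format B 7/30 = 23.3%, the skills-based format 91/286 = 31.8% → the skills-based format
Overall: Format B 140/266 = 52.6%, the skills-based format 101/301 = 33.6% → Format B
The skills-based format wins each industry group but Format B wins overall — the comparison reverses. The skills-based format's applications skew toward healthcare, which has a lower base rate.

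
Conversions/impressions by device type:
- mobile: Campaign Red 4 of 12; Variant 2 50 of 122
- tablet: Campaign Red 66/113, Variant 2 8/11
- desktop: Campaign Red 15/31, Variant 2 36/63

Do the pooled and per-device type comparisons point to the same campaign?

No

Mobile: Campaign Red 4/12 = 33.3%, Variant 2 50/122 = 41.0% → Variant 2
Tablet: Campaign Red 66/113 = 58.4%, Variant 2 8/11 = 72.7% → Variant 2
Desktop: Campaign Red 15/31 = 48.4%, Variant 2 36/63 = 57.1% → Variant 2
Overall: Campaign Red 85/156 = 54.5%, Variant 2 94/196 = 48.0% → Campaign Red
Variant 2 wins each device group but Campaign Red wins overall — the comparison reverses. Variant 2's impressions skew toward mobile, which has a lower base rate.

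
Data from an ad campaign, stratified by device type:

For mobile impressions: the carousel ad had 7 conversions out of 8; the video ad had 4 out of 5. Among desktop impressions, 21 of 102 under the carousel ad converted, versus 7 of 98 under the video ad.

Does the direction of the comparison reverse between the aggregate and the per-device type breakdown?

No

Mobile: the carousel ad 7/8 = 87.5%, the video ad 4/5 = 80.0% → the carousel ad
Desktop: the carousel ad 21/102 = 20.6%, the video ad 7/98 = 7.1% → the carousel ad
Overall: the carousel ad 28/110 = 25.5%, the video ad 11/103 = 10.7% → the carousel ad
The carousel ad wins overall and in every device group — no reversal.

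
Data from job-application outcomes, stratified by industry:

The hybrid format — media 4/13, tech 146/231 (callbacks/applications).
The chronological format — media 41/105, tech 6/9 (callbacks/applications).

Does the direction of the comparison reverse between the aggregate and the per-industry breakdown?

Media: the hybrid format 4/13 = 30.8%, the chronological format 41/105 = 39.0% → the chronological format
Tech: the hybrid format 146/231 = 63.2%, the chronological format 6/9 = 66.7% → the chronological format
Overall: the hybrid format 150/244 = 61.5%, the chronological format 47/114 = 41.2% → the hybrid format
The chronological format wins each industry group but the hybrid format wins overall — the comparison reverses. The chronological format's applications skew toward media, which has a lower base rate.

Yes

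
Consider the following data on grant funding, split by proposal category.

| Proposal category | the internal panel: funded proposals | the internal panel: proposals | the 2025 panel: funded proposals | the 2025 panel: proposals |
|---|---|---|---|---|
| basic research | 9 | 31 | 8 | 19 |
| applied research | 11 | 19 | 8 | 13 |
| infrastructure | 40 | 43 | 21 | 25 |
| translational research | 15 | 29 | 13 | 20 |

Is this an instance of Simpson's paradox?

Basic research: the internal panel 9/31 = 29.0%, the 2025 panel 8/19 = 42.1% → the 2025 panel
Applied research: the internal panel 11/19 = 57.9%, the 2025 panel 8/13 = 61.5% → the 2025 panel
Infrastructure: the internal panel 40/43 = 93.0%, the 2025 panel 21/25 = 84.0% → the internal panel
Translational research: the internal panel 15/29 = 51.7%, the 2025 panel 13/20 = 65.0% → the 2025 panel
Overall: the internal panel 75/122 = 61.5%, the 2025 panel 50/77 = 64.9% → the 2025 panel
Neither sweeps: the internal panel wins 1 of 4 groups, the 2025 panel wins 3. The 2025 panel wins overall but not every group — no Simpson reversal.

No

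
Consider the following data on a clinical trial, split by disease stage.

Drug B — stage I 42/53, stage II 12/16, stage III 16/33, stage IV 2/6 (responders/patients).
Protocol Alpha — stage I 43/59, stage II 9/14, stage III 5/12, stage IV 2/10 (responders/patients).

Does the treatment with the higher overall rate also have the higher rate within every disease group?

Yes

Stage I: Drug B 42/53 = 79.2%, Protocol Alpha 43/59 = 72.9% → Drug B
Stage II: Drug B 12/16 = 75.0%, Protocol Alpha 9/14 = 64.3% → Drug B
Stage III: Drug B 16/33 = 48.5%, Protocol Alpha 5/12 = 41.7% → Drug B
Stage IV: Drug B 2/6 = 33.3%, Protocol Alpha 2/10 = 20.0% → Drug B
Overall: Drug B 72/108 = 66.7%, Protocol Alpha 59/95 = 62.1% → Drug B
Drug B wins overall and in every disease group — no reversal.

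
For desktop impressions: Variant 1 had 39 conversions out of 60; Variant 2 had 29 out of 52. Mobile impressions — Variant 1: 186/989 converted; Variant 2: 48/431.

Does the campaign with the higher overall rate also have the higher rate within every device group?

Desktop: Variant 1 39/60 = 65.0%, Variant 2 29/52 = 55.8% → Variant 1
Mobile: Variant 1 186/989 = 18.8%, Variant 2 48/431 = 11.1% → Variant 1
Overall: Variant 1 225/1049 = 21.4%, Variant 2 77/483 = 15.9% → Variant 1
Variant 1 wins overall and in every device group — no reversal.

Yes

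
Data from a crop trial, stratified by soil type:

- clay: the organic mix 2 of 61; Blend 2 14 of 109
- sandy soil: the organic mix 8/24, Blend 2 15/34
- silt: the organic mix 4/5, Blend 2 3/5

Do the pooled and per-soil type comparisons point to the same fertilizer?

Clay: the organic mix 2/61 = 3.3%, Blend 2 14/109 = 12.8% → Blend 2
Sandy soil: the organic mix 8/24 = 33.3%, Blend 2 15/34 = 44.1% → Blend 2
Silt: the organic mix 4/5 = 80.0%, Blend 2 3/5 = 60.0% → the organic mix
Overall: the organic mix 14/90 = 15.6%, Blend 2 32/148 = 21.6% → Blend 2
Neither sweeps: the organic mix wins 1 of 3 groups, Blend 2 wins 2. Blend 2 wins overall but not every group — no Simpson reversal.

No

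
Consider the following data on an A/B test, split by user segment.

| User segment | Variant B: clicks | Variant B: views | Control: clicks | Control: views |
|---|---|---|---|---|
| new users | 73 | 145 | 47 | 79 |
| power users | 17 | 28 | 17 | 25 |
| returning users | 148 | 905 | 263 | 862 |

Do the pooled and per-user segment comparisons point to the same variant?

New users: Variant B 73/145 = 50.3%, Control 47/79 = 59.5% → Control
Power users: Variant B 17/28 = 60.7%, Control 17/25 = 68.0% → Control
Returning users: Variant B 148/905 = 16.4%, Control 263/862 = 30.5% → Control
Overall: Variant B 238/1078 = 22.1%, Control 327/966 = 33.9% → Control
Control wins overall and in every user group — no reversal.

Yes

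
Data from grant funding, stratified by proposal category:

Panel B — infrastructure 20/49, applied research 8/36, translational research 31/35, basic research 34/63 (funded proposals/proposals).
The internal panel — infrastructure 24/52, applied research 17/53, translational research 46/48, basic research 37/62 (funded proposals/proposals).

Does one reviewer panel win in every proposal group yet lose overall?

No

Infrastructure: Panel B 20/49 = 40.8%, the internal panel 24/52 = 46.2% → the internal panel
Applied research: Panel B 8/36 = 22.2%, the internal panel 17/53 = 32.1% → the internal panel
Translational research: Panel B 31/35 = 88.6%, the internal panel 46/48 = 95.8% → the internal panel
Basic research: Panel B 34/63 = 54.0%, the internal panel 37/62 = 59.7% → the internal panel
Overall: Panel B 93/183 = 50.8%, the internal panel 124/215 = 57.7% → the internal panel
The internal panel wins overall and in every proposal group — no reversal.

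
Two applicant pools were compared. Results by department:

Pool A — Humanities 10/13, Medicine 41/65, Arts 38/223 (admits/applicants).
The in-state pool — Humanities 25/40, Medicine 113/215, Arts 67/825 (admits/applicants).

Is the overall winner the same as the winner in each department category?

Yes

Humanities: Pool A 10/13 = 76.9%, the in-state pool 25/40 = 62.5% → Pool A
Medicine: Pool A 41/65 = 63.1%, the in-state pool 113/215 = 52.6% → Pool A
Arts: Pool A 38/223 = 17.0%, the in-state pool 67/825 = 8.1% → Pool A
Overall: Pool A 89/301 = 29.6%, the in-state pool 205/1080 = 19.0% → Pool A
Pool A wins overall and in every department group — no reversal.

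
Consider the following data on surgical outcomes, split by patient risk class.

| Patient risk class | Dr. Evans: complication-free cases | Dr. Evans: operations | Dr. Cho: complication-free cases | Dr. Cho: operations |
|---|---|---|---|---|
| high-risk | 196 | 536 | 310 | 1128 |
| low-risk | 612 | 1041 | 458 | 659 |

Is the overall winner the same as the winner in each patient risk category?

No

High-risk: Dr. Evans 196/536 = 36.6%, Dr. Cho 310/1128 = 27.5% → Dr. Evans
Low-risk: Dr. Evans 612/1041 = 58.8%, Dr. Cho 458/659 = 69.5% → Dr. Cho
Overall: Dr. Evans 808/1577 = 51.2%, Dr. Cho 768/1787 = 43.0% → Dr. Evans
Neither sweeps: Dr. Evans wins 1 of 2 groups, Dr. Cho wins 1. Dr. Evans wins overall but not every group — no Simpson reversal.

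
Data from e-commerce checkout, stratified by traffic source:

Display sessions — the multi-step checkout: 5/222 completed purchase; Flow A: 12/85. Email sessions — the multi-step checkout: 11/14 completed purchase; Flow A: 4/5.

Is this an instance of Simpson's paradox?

No

Display: the multi-step checkout 5/222 = 2.3%, Flow A 12/85 = 14.1% → Flow A
Email: the multi-step checkout 11/14 = 78.6%, Flow A 4/5 = 80.0% → Flow A
Overall: the multi-step checkout 16/236 = 6.8%, Flow A 16/90 = 17.8% → Flow A
Flow A wins overall and in every traffic group — no reversal.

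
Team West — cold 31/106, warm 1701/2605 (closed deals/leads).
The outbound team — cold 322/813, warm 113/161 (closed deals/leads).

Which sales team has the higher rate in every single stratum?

the outbound team

Cold: Team West 31/106 = 29.2%, the outbound team 322/813 = 39.6% → the outbound team
Warm: Team West 1701/2605 = 65.3%, the outbound team 113/161 = 70.2% → the outbound team
The outbound team has the higher rate in both groups.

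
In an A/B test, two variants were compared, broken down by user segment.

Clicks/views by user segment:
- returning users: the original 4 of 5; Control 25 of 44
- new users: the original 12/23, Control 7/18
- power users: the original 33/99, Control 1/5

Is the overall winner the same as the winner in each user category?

Returning users: the original 4/5 = 80.0%, Control 25/44 = 56.8% → the original
New users: the original 12/23 = 52.2%, Control 7/18 = 38.9% → the original
Power users: the original 33/99 = 33.3%, Control 1/5 = 20.0% → the original
Overall: the original 49/127 = 38.6%, Control 33/67 = 49.3% → Control
The original wins each user group but Control wins overall — the comparison reverses. The original's views skew toward power users, which has a lower base rate.

No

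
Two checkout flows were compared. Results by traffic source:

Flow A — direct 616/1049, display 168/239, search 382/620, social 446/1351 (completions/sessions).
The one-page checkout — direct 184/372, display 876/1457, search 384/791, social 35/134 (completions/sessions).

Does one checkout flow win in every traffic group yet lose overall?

Yes

Direct: Flow A 616/1049 = 58.7%, the one-page checkout 184/372 = 49.5% → Flow A
Display: Flow A 168/239 = 70.3%, the one-page checkout 876/1457 = 60.1% → Flow A
Search: Flow A 382/620 = 61.6%, the one-page checkout 384/791 = 48.5% → Flow A
Social: Flow A 446/1351 = 33.0%, the one-page checkout 35/134 = 26.1% → Flow A
Overall: Flow A 1612/3259 = 49.5%, the one-page checkout 1479/2754 = 53.7% → the one-page checkout
Flow A wins each traffic group but the one-page checkout wins overall — the comparison reverses. Flow A's sessions skew toward social, which has a lower base rate.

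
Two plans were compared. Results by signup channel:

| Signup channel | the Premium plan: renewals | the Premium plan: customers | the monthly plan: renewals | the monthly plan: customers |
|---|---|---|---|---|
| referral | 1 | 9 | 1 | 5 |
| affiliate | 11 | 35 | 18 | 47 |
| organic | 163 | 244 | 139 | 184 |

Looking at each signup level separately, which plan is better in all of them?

Referral: the Premium plan 1/9 = 11.1%, the monthly plan 1/5 = 20.0% → the monthly plan
Affiliate: the Premium plan 11/35 = 31.4%, the monthly plan 18/47 = 38.3% → the monthly plan
Organic: the Premium plan 163/244 = 66.8%, the monthly plan 139/184 = 75.5% → the monthly plan
The monthly plan has the higher rate in all 3 groups.

the monthly plan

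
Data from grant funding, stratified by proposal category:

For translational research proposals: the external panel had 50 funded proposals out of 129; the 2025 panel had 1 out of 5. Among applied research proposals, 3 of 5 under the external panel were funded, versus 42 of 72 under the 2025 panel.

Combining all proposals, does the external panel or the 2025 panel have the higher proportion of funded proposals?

Translational research: the external panel 50/129 = 38.8%, the 2025 panel 1/5 = 20.0% → the external panel
Applied research: the external panel 3/5 = 60.0%, the 2025 panel 42/72 = 58.3% → the external panel
Overall: the external panel 53/134 = 39.6%, the 2025 panel 43/77 = 55.8% → the 2025 panel
(The external panel wins every proposal group but the 2025 panel wins overall — the external panel's proposals skew toward the low-rate translational research group.)

the 2025 panel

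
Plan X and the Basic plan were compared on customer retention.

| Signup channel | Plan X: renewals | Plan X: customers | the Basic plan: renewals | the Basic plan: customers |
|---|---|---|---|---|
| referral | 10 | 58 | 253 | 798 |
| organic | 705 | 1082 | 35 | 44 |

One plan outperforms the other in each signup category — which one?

the Basic plan

Referral: Plan X 10/58 = 17.2%, the Basic plan 253/798 = 31.7% → the Basic plan
Organic: Plan X 705/1082 = 65.2%, the Basic plan 35/44 = 79.5% → the Basic plan
The Basic plan has the higher rate in both groups.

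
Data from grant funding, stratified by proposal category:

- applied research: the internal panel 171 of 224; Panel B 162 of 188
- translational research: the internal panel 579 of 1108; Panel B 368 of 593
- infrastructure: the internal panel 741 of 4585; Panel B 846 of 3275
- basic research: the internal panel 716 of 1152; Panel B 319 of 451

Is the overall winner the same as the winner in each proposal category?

Applied research: the internal panel 171/224 = 76.3%, Panel B 162/188 = 86.2% → Panel B
Translational research: the internal panel 579/1108 = 52.3%, Panel B 368/593 = 62.1% → Panel B
Infrastructure: the internal panel 741/4585 = 16.2%, Panel B 846/3275 = 25.8% → Panel B
Basic research: the internal panel 716/1152 = 62.2%, Panel B 319/451 = 70.7% → Panel B
Overall: the internal panel 2207/7069 = 31.2%, Panel B 1695/4507 = 37.6% → Panel B
Panel B wins overall and in every proposal group — no reversal.

Yes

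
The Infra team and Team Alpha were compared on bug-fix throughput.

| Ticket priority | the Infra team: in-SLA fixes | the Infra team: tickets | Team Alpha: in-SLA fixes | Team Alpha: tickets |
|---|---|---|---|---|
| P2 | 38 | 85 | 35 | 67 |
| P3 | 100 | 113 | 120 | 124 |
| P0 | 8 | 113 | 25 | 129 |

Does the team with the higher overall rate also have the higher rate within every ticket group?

P2: the Infra team 38/85 = 44.7%, Team Alpha 35/67 = 52.2% → Team Alpha
P3: the Infra team 100/113 = 88.5%, Team Alpha 120/124 = 96.8% → Team Alpha
P0: the Infra team 8/113 = 7.1%, Team Alpha 25/129 = 19.4% → Team Alpha
Overall: the Infra team 146/311 = 46.9%, Team Alpha 180/320 = 56.2% → Team Alpha
Team Alpha wins overall and in every ticket group — no reversal.

Yes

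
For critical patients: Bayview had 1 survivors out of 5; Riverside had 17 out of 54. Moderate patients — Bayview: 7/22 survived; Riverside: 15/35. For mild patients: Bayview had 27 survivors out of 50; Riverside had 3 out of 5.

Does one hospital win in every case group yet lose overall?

Yes

Critical: Bayview 1/5 = 20.0%, Riverside 17/54 = 31.5% → Riverside
Moderate: Bayview 7/22 = 31.8%, Riverside 15/35 = 42.9% → Riverside
Mild: Bayview 27/50 = 54.0%, Riverside 3/5 = 60.0% → Riverside
Overall: Bayview 35/77 = 45.5%, Riverside 35/94 = 37.2% → Bayview
Riverside wins each case group but Bayview wins overall — the comparison reverses. Riverside's patients skew toward critical, which has a lower base rate.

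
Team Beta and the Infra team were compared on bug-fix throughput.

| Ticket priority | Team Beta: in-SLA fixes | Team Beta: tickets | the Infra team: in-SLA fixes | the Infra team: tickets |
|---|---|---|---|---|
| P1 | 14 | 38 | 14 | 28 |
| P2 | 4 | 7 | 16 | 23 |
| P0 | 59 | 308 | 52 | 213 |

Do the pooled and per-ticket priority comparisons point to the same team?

Yes

P1: Team Beta 14/38 = 36.8%, the Infra team 14/28 = 50.0% → the Infra team
P2: Team Beta 4/7 = 57.1%, the Infra team 16/23 = 69.6% → the Infra team
P0: Team Beta 59/308 = 19.2%, the Infra team 52/213 = 24.4% → the Infra team
Overall: Team Beta 77/353 = 21.8%, the Infra team 82/264 = 31.1% → the Infra team
The Infra team wins overall and in every ticket group — no reversal.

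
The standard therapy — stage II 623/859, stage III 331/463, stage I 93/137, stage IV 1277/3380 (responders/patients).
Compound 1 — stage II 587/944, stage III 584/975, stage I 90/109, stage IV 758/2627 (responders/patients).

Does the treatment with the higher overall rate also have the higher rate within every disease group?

No

Stage II: the standard therapy 623/859 = 72.5%, Compound 1 587/944 = 62.2% → the standard therapy
Stage III: the standard therapy 331/463 = 71.5%, Compound 1 584/975 = 59.9% → the standard therapy
Stage I: the standard therapy 93/137 = 67.9%, Compound 1 90/109 = 82.6% → Compound 1
Stage IV: the standard therapy 1277/3380 = 37.8%, Compound 1 758/2627 = 28.9% → the standard therapy
Overall: the standard therapy 2324/4839 = 48.0%, Compound 1 2019/4655 = 43.4% → the standard therapy
Neither sweeps: the standard therapy wins 3 of 4 groups, Compound 1 wins 1. The standard therapy wins overall but not every group — no Simpson reversal.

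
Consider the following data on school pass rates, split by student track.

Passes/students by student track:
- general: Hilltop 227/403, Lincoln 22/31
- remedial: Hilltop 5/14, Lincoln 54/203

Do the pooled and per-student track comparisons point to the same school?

General: Hilltop 227/403 = 56.3%, Lincoln 22/31 = 71.0% → Lincoln
Remedial: Hilltop 5/14 = 35.7%, Lincoln 54/203 = 26.6% → Hilltop
Overall: Hilltop 232/417 = 55.6%, Lincoln 76/234 = 32.5% → Hilltop
Neither sweeps: Hilltop wins 1 of 2 groups, Lincoln wins 1. Hilltop wins overall but not every group — no Simpson reversal.

No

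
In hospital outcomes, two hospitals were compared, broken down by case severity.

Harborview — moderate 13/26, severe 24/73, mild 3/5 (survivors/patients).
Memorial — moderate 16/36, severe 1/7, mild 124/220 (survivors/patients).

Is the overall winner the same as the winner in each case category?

No

Moderate: Harborview 13/26 = 50.0%, Memorial 16/36 = 44.4% → Harborview
Severe: Harborview 24/73 = 32.9%, Memorial 1/7 = 14.3% → Harborview
Mild: Harborview 3/5 = 60.0%, Memorial 124/220 = 56.4% → Harborview
Overall: Harborview 40/104 = 38.5%, Memorial 141/263 = 53.6% → Memorial
Harborview wins each case group but Memorial wins overall — the comparison reverses. Harborview's patients skew toward severe, which has a lower base rate.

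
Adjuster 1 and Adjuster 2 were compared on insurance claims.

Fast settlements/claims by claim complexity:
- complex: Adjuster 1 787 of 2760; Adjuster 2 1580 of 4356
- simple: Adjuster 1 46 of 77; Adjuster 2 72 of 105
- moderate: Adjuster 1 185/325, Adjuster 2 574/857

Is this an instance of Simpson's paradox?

No

Complex: Adjuster 1 787/2760 = 28.5%, Adjuster 2 1580/4356 = 36.3% → Adjuster 2
Simple: Adjuster 1 46/77 = 59.7%, Adjuster 2 72/105 = 68.6% → Adjuster 2
Moderate: Adjuster 1 185/325 = 56.9%, Adjuster 2 574/857 = 67.0% → Adjuster 2
Overall: Adjuster 1 1018/3162 = 32.2%, Adjuster 2 2226/5318 = 41.9% → Adjuster 2
Adjuster 2 wins overall and in every claim group — no reversal.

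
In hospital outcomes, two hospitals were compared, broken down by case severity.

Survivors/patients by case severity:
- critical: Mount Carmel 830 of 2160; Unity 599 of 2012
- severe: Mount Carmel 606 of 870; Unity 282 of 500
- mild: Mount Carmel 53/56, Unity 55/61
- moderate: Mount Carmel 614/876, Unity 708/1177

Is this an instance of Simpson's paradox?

No

Critical: Mount Carmel 830/2160 = 38.4%, Unity 599/2012 = 29.8% → Mount Carmel
Severe: Mount Carmel 606/870 = 69.7%, Unity 282/500 = 56.4% → Mount Carmel
Mild: Mount Carmel 53/56 = 94.6%, Unity 55/61 = 90.2% → Mount Carmel
Moderate: Mount Carmel 614/876 = 70.1%, Unity 708/1177 = 60.2% → Mount Carmel
Overall: Mount Carmel 2103/3962 = 53.1%, Unity 1644/3750 = 43.8% → Mount Carmel
Mount Carmel wins overall and in every case group — no reversal.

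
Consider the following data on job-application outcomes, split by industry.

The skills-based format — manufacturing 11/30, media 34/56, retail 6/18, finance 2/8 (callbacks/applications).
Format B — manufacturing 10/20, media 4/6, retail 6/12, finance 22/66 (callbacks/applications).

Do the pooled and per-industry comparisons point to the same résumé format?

No

Manufacturing: the skills-based format 11/30 = 36.7%, Format B 10/20 = 50.0% → Format B
Media: the skills-based format 34/56 = 60.7%, Format B 4/6 = 66.7% → Format B
Retail: the skills-based format 6/18 = 33.3%, Format B 6/12 = 50.0% → Format B
Finance: the skills-based format 2/8 = 25.0%, Format B 22/66 = 33.3% → Format B
Overall: the skills-based format 53/112 = 47.3%, Format B 42/104 = 40.4% → the skills-based format
Format B wins each industry group but the skills-based format wins overall — the comparison reverses. Format B's applications skew toward finance, which has a lower base rate.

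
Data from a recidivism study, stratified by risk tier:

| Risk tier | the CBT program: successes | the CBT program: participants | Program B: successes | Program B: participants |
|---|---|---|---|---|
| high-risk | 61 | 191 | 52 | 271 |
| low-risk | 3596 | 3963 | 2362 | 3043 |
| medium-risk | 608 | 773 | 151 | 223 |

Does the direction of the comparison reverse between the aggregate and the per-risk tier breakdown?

High-risk: the CBT program 61/191 = 31.9%, Program B 52/271 = 19.2% → the CBT program
Low-risk: the CBT program 3596/3963 = 90.7%, Program B 2362/3043 = 77.6% → the CBT program
Medium-risk: the CBT program 608/773 = 78.7%, Program B 151/223 = 67.7% → the CBT program
Overall: the CBT program 4265/4927 = 86.6%, Program B 2565/3537 = 72.5% → the CBT program
The CBT program wins overall and in every risk group — no reversal.

No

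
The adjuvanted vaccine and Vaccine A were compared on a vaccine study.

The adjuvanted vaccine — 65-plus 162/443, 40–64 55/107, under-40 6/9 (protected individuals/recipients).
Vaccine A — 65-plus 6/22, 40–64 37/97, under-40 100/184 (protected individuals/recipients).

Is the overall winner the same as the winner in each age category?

No

65-plus: the adjuvanted vaccine 162/443 = 36.6%, Vaccine A 6/22 = 27.3% → the adjuvanted vaccine
40–64: the adjuvanted vaccine 55/107 = 51.4%, Vaccine A 37/97 = 38.1% → the adjuvanted vaccine
Under-40: the adjuvanted vaccine 6/9 = 66.7%, Vaccine A 100/184 = 54.3% → the adjuvanted vaccine
Overall: the adjuvanted vaccine 223/559 = 39.9%, Vaccine A 143/303 = 47.2% → Vaccine A
The adjuvanted vaccine wins each age group but Vaccine A wins overall — the comparison reverses. The adjuvanted vaccine's recipients skew toward 65-plus, which has a lower base rate.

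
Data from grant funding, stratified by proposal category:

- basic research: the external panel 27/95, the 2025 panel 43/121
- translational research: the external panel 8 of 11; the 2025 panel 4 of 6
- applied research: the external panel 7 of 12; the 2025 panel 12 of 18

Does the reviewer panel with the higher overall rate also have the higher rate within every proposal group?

No

Basic research: the external panel 27/95 = 28.4%, the 2025 panel 43/121 = 35.5% → the 2025 panel
Translational research: the external panel 8/11 = 72.7%, the 2025 panel 4/6 = 66.7% → the external panel
Applied research: the external panel 7/12 = 58.3%, the 2025 panel 12/18 = 66.7% → the 2025 panel
Overall: the external panel 42/118 = 35.6%, the 2025 panel 59/145 = 40.7% → the 2025 panel
Neither sweeps: the external panel wins 1 of 3 groups, the 2025 panel wins 2. The 2025 panel wins overall but not every group — no Simpson reversal.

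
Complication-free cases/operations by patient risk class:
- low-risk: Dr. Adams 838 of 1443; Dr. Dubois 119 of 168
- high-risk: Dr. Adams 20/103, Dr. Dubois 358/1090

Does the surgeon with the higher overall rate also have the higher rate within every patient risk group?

No

Low-risk: Dr. Adams 838/1443 = 58.1%, Dr. Dubois 119/168 = 70.8% → Dr. Dubois
High-risk: Dr. Adams 20/103 = 19.4%, Dr. Dubois 358/1090 = 32.8% → Dr. Dubois
Overall: Dr. Adams 858/1546 = 55.5%, Dr. Dubois 477/1258 = 37.9% → Dr. Adams
Dr. Dubois wins each patient risk group but Dr. Adams wins overall — the comparison reverses. Dr. Dubois's operations skew toward high-risk, which has a lower base rate.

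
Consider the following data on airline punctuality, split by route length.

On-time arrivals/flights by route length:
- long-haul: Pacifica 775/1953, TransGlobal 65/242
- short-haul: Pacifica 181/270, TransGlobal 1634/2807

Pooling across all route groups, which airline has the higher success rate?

Long-haul: Pacifica 775/1953 = 39.7%, TransGlobal 65/242 = 26.9% → Pacifica
Short-haul: Pacifica 181/270 = 67.0%, TransGlobal 1634/2807 = 58.2% → Pacifica
Overall: Pacifica 956/2223 = 43.0%, TransGlobal 1699/3049 = 55.7% → TransGlobal
(Pacifica wins every route group but TransGlobal wins overall — Pacifica's flights skew toward the low-rate long-haul group.)

TransGlobal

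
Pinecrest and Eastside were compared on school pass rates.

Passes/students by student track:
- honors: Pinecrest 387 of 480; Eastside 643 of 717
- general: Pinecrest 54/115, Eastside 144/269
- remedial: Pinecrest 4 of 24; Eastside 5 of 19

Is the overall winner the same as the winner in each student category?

Yes

Honors: Pinecrest 387/480 = 80.6%, Eastside 643/717 = 89.7% → Eastside
General: Pinecrest 54/115 = 47.0%, Eastside 144/269 = 53.5% → Eastside
Remedial: Pinecrest 4/24 = 16.7%, Eastside 5/19 = 26.3% → Eastside
Overall: Pinecrest 445/619 = 71.9%, Eastside 792/1005 = 78.8% → Eastside
Eastside wins overall and in every student group — no reversal.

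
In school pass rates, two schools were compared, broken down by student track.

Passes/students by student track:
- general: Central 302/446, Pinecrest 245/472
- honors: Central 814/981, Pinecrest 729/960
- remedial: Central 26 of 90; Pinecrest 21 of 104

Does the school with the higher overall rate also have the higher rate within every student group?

Yes

General: Central 302/446 = 67.7%, Pinecrest 245/472 = 51.9% → Central
Honors: Central 814/981 = 83.0%, Pinecrest 729/960 = 75.9% → Central
Remedial: Central 26/90 = 28.9%, Pinecrest 21/104 = 20.2% → Central
Overall: Central 1142/1517 = 75.3%, Pinecrest 995/1536 = 64.8% → Central
Central wins overall and in every student group — no reversal.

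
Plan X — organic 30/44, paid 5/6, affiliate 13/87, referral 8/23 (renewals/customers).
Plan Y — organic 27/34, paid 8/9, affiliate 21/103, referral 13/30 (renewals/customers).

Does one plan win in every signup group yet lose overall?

Organic: Plan X 30/44 = 68.2%, Plan Y 27/34 = 79.4% → Plan Y
Paid: Plan X 5/6 = 83.3%, Plan Y 8/9 = 88.9% → Plan Y
Affiliate: Plan X 13/87 = 14.9%, Plan Y 21/103 = 20.4% → Plan Y
Referral: Plan X 8/23 = 34.8%, Plan Y 13/30 = 43.3% → Plan Y
Overall: Plan X 56/160 = 35.0%, Plan Y 69/176 = 39.2% → Plan Y
Plan Y wins overall and in every signup group — no reversal.

No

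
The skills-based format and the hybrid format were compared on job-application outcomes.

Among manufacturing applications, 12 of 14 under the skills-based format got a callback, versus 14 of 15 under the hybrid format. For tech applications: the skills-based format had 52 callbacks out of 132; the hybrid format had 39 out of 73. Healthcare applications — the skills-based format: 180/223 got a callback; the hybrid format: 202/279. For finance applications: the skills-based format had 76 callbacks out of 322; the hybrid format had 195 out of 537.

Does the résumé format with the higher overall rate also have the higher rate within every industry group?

No

Manufacturing: the skills-based format 12/14 = 85.7%, the hybrid format 14/15 = 93.3% → the hybrid format
Tech: the skills-based format 52/132 = 39.4%, the hybrid format 39/73 = 53.4% → the hybrid format
Healthcare: the skills-based format 180/223 = 80.7%, the hybrid format 202/279 = 72.4% → the skills-based format
Finance: the skills-based format 76/322 = 23.6%, the hybrid format 195/537 = 36.3% → the hybrid format
Overall: the skills-based format 320/691 = 46.3%, the hybrid format 450/904 = 49.8% → the hybrid format
Neither sweeps: the skills-based format wins 1 of 4 groups, the hybrid format wins 3. The hybrid format wins overall but not every group — no Simpson reversal.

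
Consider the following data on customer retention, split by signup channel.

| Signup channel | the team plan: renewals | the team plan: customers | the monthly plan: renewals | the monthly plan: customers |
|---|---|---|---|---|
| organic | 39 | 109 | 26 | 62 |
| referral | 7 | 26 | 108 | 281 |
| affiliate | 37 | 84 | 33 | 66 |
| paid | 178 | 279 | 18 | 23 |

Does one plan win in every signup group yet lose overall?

Yes

Organic: the team plan 39/109 = 35.8%, the monthly plan 26/62 = 41.9% → the monthly plan
Referral: the team plan 7/26 = 26.9%, the monthly plan 108/281 = 38.4% → the monthly plan
Affiliate: the team plan 37/84 = 44.0%, the monthly plan 33/66 = 50.0% → the monthly plan
Paid: the team plan 178/279 = 63.8%, the monthly plan 18/23 = 78.3% → the monthly plan
Overall: the team plan 261/498 = 52.4%, the monthly plan 185/432 = 42.8% → the team plan
The monthly plan wins each signup group but the team plan wins overall — the comparison reverses. The monthly plan's customers skew toward referral, which has a lower base rate.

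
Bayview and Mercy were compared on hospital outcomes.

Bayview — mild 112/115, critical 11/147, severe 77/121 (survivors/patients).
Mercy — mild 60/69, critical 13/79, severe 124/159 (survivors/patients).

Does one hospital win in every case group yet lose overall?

No

Mild: Bayview 112/115 = 97.4%, Mercy 60/69 = 87.0% → Bayview
Critical: Bayview 11/147 = 7.5%, Mercy 13/79 = 16.5% → Mercy
Severe: Bayview 77/121 = 63.6%, Mercy 124/159 = 78.0% → Mercy
Overall: Bayview 200/383 = 52.2%, Mercy 197/307 = 64.2% → Mercy
Neither sweeps: Bayview wins 1 of 3 groups, Mercy wins 2. Mercy wins overall but not every group — no Simpson reversal.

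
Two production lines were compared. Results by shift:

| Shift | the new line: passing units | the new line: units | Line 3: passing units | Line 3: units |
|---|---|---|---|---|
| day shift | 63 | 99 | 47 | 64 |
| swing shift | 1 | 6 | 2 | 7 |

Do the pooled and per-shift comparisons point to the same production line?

Yes

Day shift: the new line 63/99 = 63.6%, Line 3 47/64 = 73.4% → Line 3
Swing shift: the new line 1/6 = 16.7%, Line 3 2/7 = 28.6% → Line 3
Overall: the new line 64/105 = 61.0%, Line 3 49/71 = 69.0% → Line 3
Line 3 wins overall and in every shift group — no reversal.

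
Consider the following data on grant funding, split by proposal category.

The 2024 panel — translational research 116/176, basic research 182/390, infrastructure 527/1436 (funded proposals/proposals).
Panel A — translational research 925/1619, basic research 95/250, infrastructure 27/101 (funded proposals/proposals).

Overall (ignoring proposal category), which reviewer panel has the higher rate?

Panel A

Translational research: the 2024 panel 116/176 = 65.9%, Panel A 925/1619 = 57.1% → the 2024 panel
Basic research: the 2024 panel 182/390 = 46.7%, Panel A 95/250 = 38.0% → the 2024 panel
Infrastructure: the 2024 panel 527/1436 = 36.7%, Panel A 27/101 = 26.7% → the 2024 panel
Overall: the 2024 panel 825/2002 = 41.2%, Panel A 1047/1970 = 53.1% → Panel A
(The 2024 panel wins every proposal group but Panel A wins overall — the 2024 panel's proposals skew toward the low-rate infrastructure group.)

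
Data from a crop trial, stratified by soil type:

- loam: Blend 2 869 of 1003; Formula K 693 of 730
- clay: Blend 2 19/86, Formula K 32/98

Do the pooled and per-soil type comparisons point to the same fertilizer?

Yes

Loam: Blend 2 869/1003 = 86.6%, Formula K 693/730 = 94.9% → Formula K
Clay: Blend 2 19/86 = 22.1%, Formula K 32/98 = 32.7% → Formula K
Overall: Blend 2 888/1089 = 81.5%, Formula K 725/828 = 87.6% → Formula K
Formula K wins overall and in every soil group — no reversal.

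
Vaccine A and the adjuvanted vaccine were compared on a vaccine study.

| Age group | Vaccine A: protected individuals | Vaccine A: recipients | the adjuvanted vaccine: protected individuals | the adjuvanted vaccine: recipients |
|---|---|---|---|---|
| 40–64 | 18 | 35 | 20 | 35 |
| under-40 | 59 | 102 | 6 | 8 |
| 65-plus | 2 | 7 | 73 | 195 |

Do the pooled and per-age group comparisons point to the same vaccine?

No

40–64: Vaccine A 18/35 = 51.4%, the adjuvanted vaccine 20/35 = 57.1% → the adjuvanted vaccine
Under-40: Vaccine A 59/102 = 57.8%, the adjuvanted vaccine 6/8 = 75.0% → the adjuvanted vaccine
65-plus: Vaccine A 2/7 = 28.6%, the adjuvanted vaccine 73/195 = 37.4% → the adjuvanted vaccine
Overall: Vaccine A 79/144 = 54.9%, the adjuvanted vaccine 99/238 = 41.6% → Vaccine A
The adjuvanted vaccine wins each age group but Vaccine A wins overall — the comparison reverses. The adjuvanted vaccine's recipients skew toward 65-plus, which has a lower base rate.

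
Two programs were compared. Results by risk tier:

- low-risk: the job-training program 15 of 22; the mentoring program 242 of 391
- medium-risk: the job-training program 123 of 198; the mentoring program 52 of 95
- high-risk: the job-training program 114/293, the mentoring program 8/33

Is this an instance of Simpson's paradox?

Yes

Low-risk: the job-training program 15/22 = 68.2%, the mentoring program 242/391 = 61.9% → the job-training program
Medium-risk: the job-training program 123/198 = 62.1%, the mentoring program 52/95 = 54.7% → the job-training program
High-risk: the job-training program 114/293 = 38.9%, the mentoring program 8/33 = 24.2% → the job-training program
Overall: the job-training program 252/513 = 49.1%, the mentoring program 302/519 = 58.2% → the mentoring program
The job-training program wins each risk group but the mentoring program wins overall — the comparison reverses. The job-training program's participants skew toward high-risk, which has a lower base rate.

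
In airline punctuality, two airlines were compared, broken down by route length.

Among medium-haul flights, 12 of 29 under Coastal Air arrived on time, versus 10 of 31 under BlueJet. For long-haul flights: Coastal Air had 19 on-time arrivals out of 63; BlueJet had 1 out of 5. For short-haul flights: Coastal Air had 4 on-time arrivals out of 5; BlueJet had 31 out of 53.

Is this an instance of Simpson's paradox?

Yes

Medium-haul: Coastal Air 12/29 = 41.4%, BlueJet 10/31 = 32.3% → Coastal Air
Long-haul: Coastal Air 19/63 = 30.2%, BlueJet 1/5 = 20.0% → Coastal Air
Short-haul: Coastal Air 4/5 = 80.0%, BlueJet 31/53 = 58.5% → Coastal Air
Overall: Coastal Air 35/97 = 36.1%, BlueJet 42/89 = 47.2% → BlueJet
Coastal Air wins each route group but BlueJet wins overall — the comparison reverses. Coastal Air's flights skew toward long-haul, which has a lower base rate.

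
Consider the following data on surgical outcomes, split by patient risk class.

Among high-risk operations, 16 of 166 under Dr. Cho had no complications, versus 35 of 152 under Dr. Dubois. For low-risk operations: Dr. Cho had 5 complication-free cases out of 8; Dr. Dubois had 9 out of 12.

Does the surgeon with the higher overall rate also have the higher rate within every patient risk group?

High-risk: Dr. Cho 16/166 = 9.6%, Dr. Dubois 35/152 = 23.0% → Dr. Dubois
Low-risk: Dr. Cho 5/8 = 62.5%, Dr. Dubois 9/12 = 75.0% → Dr. Dubois
Overall: Dr. Cho 21/174 = 12.1%, Dr. Dubois 44/164 = 26.8% → Dr. Dubois
Dr. Dubois wins overall and in every patient risk group — no reversal.

Yes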